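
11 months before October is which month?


October is month 10
10 - 11 = -1; wrap: -1 + 12 = 11

November


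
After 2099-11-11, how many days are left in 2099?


Day of year: 315 of 365
Remaining = 365 - 315

50 days


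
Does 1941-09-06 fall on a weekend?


Anchor: Jan 1, 1941. With p = 1941 - 1 = 1940: (p + p//4 - p//100 + p//400) mod 7 = (1940 + 485 - 19 + 4) mod 7 = 2410 mod 7 = 2 -> Wednesday (Mon=0 ... Sun=6)
Day of year: 249; offset = 248
Weekday index = (2 + 248) mod 7 = 5 -> Saturday
Weekend days: Saturday, Sunday

Yes


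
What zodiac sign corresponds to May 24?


Date: May 24
Conventional tropical zodiac dates: Gemini from May 21 onward; Cancer starts June 21
May 24 falls within the Gemini range

Gemini


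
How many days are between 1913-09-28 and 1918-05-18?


From 1913-09-28 to 1918-05-18
1913-09-28: days before September = 31 + 28 + 31 + 30 + 31 + 30 + 31 + 31 = 243 (1913 is not a leap year); day of year = 243 + 28 = 271
1918-05-18: days before May = 31 + 28 + 31 + 30 = 120 (1918 is not a leap year); day of year = 120 + 18 = 138
Rest of 1913: 365 - 271 = 94
Full years 1914 (365), 1915 (365), 1916 (366), 1917 (365): 1461
Total = 94 + 1461 + 138 = 1693

1693 days


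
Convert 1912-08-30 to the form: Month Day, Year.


ISO 1912-08-30 parses as year=1912, month=08, day=30
Month 8 -> August

August 30, 1912


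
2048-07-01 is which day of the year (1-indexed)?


Date: July 1, 2048
Days in months 1 through 6: 182
Plus 1 days in July

Day of year: 183


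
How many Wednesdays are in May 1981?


May 1981 has 31 days
Anchor: Jan 1, 1981. With p = 1981 - 1 = 1980: (p + p//4 - p//100 + p//400) mod 7 = (1980 + 495 - 19 + 4) mod 7 = 2460 mod 7 = 3 -> Thursday (Mon=0 ... Sun=6)
Days before May (Jan-Apr): 120; May 1 index = (3 + 120) mod 7 = 4 -> Friday
First Wednesday is May 6
Wednesdays: 6, 13, 20, 27

4 Wednesdays


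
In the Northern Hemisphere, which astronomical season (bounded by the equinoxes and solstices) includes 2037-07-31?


Date: July 31
Astronomical Summer (approx.; exact equinox/solstice day varies by year): June 21 to September 21
July 31 falls within the Summer window

Summer


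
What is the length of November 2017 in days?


November 2017

30 days


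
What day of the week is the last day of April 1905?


April 1905 has 30 days
Anchor: Jan 1, 1905. With p = 1905 - 1 = 1904: (p + p//4 - p//100 + p//400) mod 7 = (1904 + 476 - 19 + 4) mod 7 = 2365 mod 7 = 6 -> Sunday (Mon=0 ... Sun=6)
Days before April (Jan-Mar): 90; April 1 index = (6 + 90) mod 7 = 5 -> Saturday
Last day offset: 30 - 1 = 29 days
Weekday index = (5 + 29) mod 7 = 6

Sunday, April 30


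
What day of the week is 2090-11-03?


Date: November 3, 2090
Anchor: Jan 1, 2090. With p = 2090 - 1 = 2089: (p + p//4 - p//100 + p//400) mod 7 = (2089 + 522 - 20 + 5) mod 7 = 2596 mod 7 = 6 -> Sunday (Mon=0 ... Sun=6)
Days before November (Jan-Oct): 304; offset = 304 + 3 - 1 = 306
Weekday index = (6 + 306) mod 7 = 4

Day of the week: Friday


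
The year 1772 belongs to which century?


Century = (year - 1) // 100 + 1
= (1772 - 1) // 100 + 1
= 1771 // 100 + 1
= 17 + 1

18th century


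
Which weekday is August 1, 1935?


Target: August 1, 1935
Anchor: Jan 1, 1935. With p = 1935 - 1 = 1934: (p + p//4 - p//100 + p//400) mod 7 = (1934 + 483 - 19 + 4) mod 7 = 2402 mod 7 = 1 -> Tuesday (Mon=0 ... Sun=6)
Days before August (Jan-Jul): 212 days
Weekday index = (1 + 212) mod 7 = 3

Thursday


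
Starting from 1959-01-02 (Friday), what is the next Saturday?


Current: Friday
Target: Saturday
Days ahead: 1

Next Saturday: 1959-01-03


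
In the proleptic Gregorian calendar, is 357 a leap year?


Gregorian leap year rule: divisible by 4, but not by 100, unless also by 400.
357 is not divisible by 4 -> not a leap year

No


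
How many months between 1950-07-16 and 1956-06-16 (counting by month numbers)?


From July 1950 to June 1956
6 years * 12 = 72 months, minus 1 month = 71

71 months


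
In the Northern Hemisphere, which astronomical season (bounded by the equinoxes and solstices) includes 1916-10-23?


Date: October 23
Astronomical Autumn (approx.; exact equinox/solstice day varies by year): September 22 to December 20
October 23 falls within the Autumn window

Autumn


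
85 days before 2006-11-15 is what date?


Start: 2006-11-15, subtract 85 days
Back 15 days from November 15 reaches October 31, 2006 -> 70 left
October 2006 has 31 days -> back to September 30, 2006 -> 39 left
September 2006 has 30 days -> back to August 31, 2006 -> 9 left
August 2006: 31 - 9 = 22 -> lands on August 22

Result: 2006-08-22


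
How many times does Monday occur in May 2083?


May 2083 has 31 days
Anchor: Jan 1, 2083. With p = 2083 - 1 = 2082: (p + p//4 - p//100 + p//400) mod 7 = (2082 + 520 - 20 + 5) mod 7 = 2587 mod 7 = 4 -> Friday (Mon=0 ... Sun=6)
Days before May (Jan-Apr): 120; May 1 index = (4 + 120) mod 7 = 5 -> Saturday
First Monday is May 3
Mondays: 3, 10, 17, 24, 31

5 Mondays


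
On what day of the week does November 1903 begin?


Target: November 1, 1903
Anchor: Jan 1, 1903. With p = 1903 - 1 = 1902: (p + p//4 - p//100 + p//400) mod 7 = (1902 + 475 - 19 + 4) mod 7 = 2362 mod 7 = 3 -> Thursday (Mon=0 ... Sun=6)
Days before November (Jan-Oct): 304 days
Weekday index = (3 + 304) mod 7 = 6

Sunday


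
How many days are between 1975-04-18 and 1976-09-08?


From 1975-04-18 to 1976-09-08
1975-04-18: days before April = 31 + 28 + 31 = 90 (1975 is not a leap year); day of year = 90 + 18 = 108
1976-09-08: days before September = 31 + 29 + 31 + 30 + 31 + 30 + 31 + 31 = 244 (1976 is a leap year); day of year = 244 + 8 = 252
Rest of 1975: 365 - 108 = 257
Total = 257 + 252 = 509

509 days


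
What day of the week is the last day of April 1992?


April 1992 has 30 days
Anchor: Jan 1, 1992. With p = 1992 - 1 = 1991: (p + p//4 - p//100 + p//400) mod 7 = (1991 + 497 - 19 + 4) mod 7 = 2473 mod 7 = 2 -> Wednesday (Mon=0 ... Sun=6)
Days before April (Jan-Mar): 91; April 1 index = (2 + 91) mod 7 = 2 -> Wednesday
Last day offset: 30 - 1 = 29 days
Weekday index = (2 + 29) mod 7 = 3

Thursday, April 30


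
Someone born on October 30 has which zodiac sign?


Date: October 30
Conventional tropical zodiac dates: Scorpio from October 23 onward; Sagittarius starts November 22
October 30 falls within the Scorpio range

Scorpio


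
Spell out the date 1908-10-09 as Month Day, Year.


ISO 1908-10-09 parses as year=1908, month=10, day=09
Month 10 -> October

October 9, 1908


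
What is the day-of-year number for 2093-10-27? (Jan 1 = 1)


Date: October 27, 2093
Days in months 1 through 9: 273
Plus 27 days in October

Day of year: 300


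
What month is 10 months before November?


November is month 11
11 - 10 = 1

January


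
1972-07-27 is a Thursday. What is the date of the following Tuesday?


Current: Thursday
Target: Tuesday
Days ahead: 5

Next Tuesday: 1972-08-01


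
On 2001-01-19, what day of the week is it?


Date: January 19, 2001
Anchor: Jan 1, 2001. With p = 2001 - 1 = 2000: (p + p//4 - p//100 + p//400) mod 7 = (2000 + 500 - 20 + 5) mod 7 = 2485 mod 7 = 0 -> Monday (Mon=0 ... Sun=6)
Days into year = 19 - 1 = 18
Weekday index = (0 + 18) mod 7 = 4

Day of the week: Friday


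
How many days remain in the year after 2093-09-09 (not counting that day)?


Day of year: 252 of 365
Remaining = 365 - 252

113 days


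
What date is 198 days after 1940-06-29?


Start: 1940-06-29, add 198 days
June 1940 has 30 days: 30 - 29 = 1 day to June 30 -> 197 left
July 1940 has 31 days -> 166 left
August 1940 has 31 days -> 135 left
September 1940 has 30 days -> 105 left
October 1940 has 31 days -> 74 left
November 1940 has 30 days -> 44 left
December 1940 has 31 days -> 13 left
January 1941: 13 <= 31 -> lands on January 13

Result: 1941-01-13


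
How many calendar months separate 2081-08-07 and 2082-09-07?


From August 2081 to September 2082
1 year * 12 = 12 months, plus 1 month = 13

13 months


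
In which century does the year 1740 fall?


Century = (year - 1) // 100 + 1
= (1740 - 1) // 100 + 1
= 1739 // 100 + 1
= 17 + 1

18th century


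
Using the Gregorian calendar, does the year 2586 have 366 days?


Gregorian leap year rule: divisible by 4, but not by 100, unless also by 400.
2586 is not divisible by 4 -> not a leap year

No


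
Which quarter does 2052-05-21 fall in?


Month: May (month 5)
Q1: Jan-Mar, Q2: Apr-Jun, Q3: Jul-Sep, Q4: Oct-Dec

Q2


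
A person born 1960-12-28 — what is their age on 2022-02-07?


Birth: 1960-12-28
Reference: 2022-02-07
Year difference: 2022 - 1960 = 62
Birthday not yet reached in 2022, subtract 1

61 years old


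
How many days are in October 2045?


October 2045

31 days


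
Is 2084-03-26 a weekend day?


Anchor: Jan 1, 2084. With p = 2084 - 1 = 2083: (p + p//4 - p//100 + p//400) mod 7 = (2083 + 520 - 20 + 5) mod 7 = 2588 mod 7 = 5 -> Saturday (Mon=0 ... Sun=6)
Day of year: 86; offset = 85
Weekday index = (5 + 85) mod 7 = 6 -> Sunday
Weekend days: Saturday, Sunday

Yes


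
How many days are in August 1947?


August 1947

31 days


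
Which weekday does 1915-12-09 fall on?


Date: December 9, 1915
Anchor: Jan 1, 1915. With p = 1915 - 1 = 1914: (p + p//4 - p//100 + p//400) mod 7 = (1914 + 478 - 19 + 4) mod 7 = 2377 mod 7 = 4 -> Friday (Mon=0 ... Sun=6)
Days before December (Jan-Nov): 334; offset = 334 + 9 - 1 = 342
Weekday index = (4 + 342) mod 7 = 3

Day of the week: Thursday


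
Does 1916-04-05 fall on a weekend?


Anchor: Jan 1, 1916. With p = 1916 - 1 = 1915: (p + p//4 - p//100 + p//400) mod 7 = (1915 + 478 - 19 + 4) mod 7 = 2378 mod 7 = 5 -> Saturday (Mon=0 ... Sun=6)
Day of year: 96; offset = 95
Weekday index = (5 + 95) mod 7 = 2 -> Wednesday
Weekend days: Saturday, Sunday

No


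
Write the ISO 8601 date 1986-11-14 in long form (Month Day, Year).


ISO 1986-11-14 parses as year=1986, month=11, day=14
Month 11 -> November

November 14, 1986


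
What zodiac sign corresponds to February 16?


Date: February 16
Conventional tropical zodiac dates: Aquarius from January 20 onward; Pisces starts February 19
February 16 falls within the Aquarius range

Aquarius


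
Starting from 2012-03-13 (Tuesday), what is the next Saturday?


Current: Tuesday
Target: Saturday
Days ahead: 4

Next Saturday: 2012-03-17


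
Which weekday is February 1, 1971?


Target: February 1, 1971
Anchor: Jan 1, 1971. With p = 1971 - 1 = 1970: (p + p//4 - p//100 + p//400) mod 7 = (1970 + 492 - 19 + 4) mod 7 = 2447 mod 7 = 4 -> Friday (Mon=0 ... Sun=6)
Days before February (Jan): 31 days
Weekday index = (4 + 31) mod 7 = 0

Monday


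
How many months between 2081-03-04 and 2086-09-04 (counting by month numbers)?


From March 2081 to September 2086
5 years * 12 = 60 months, plus 6 months = 66

66 months


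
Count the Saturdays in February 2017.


February 2017 has 28 days
Anchor: Jan 1, 2017. With p = 2017 - 1 = 2016: (p + p//4 - p//100 + p//400) mod 7 = (2016 + 504 - 20 + 5) mod 7 = 2505 mod 7 = 6 -> Sunday (Mon=0 ... Sun=6)
Days before February (Jan): 31; February 1 index = (6 + 31) mod 7 = 2 -> Wednesday
First Saturday is February 4
Saturdays: 4, 11, 18, 25

4 Saturdays


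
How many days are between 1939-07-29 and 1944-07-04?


From 1939-07-29 to 1944-07-04
1939-07-29: days before July = 31 + 28 + 31 + 30 + 31 + 30 = 181 (1939 is not a leap year); day of year = 181 + 29 = 210
1944-07-04: days before July = 31 + 29 + 31 + 30 + 31 + 30 = 182 (1944 is a leap year); day of year = 182 + 4 = 186
Rest of 1939: 365 - 210 = 155
Full years 1940 (366), 1941 (365), 1942 (365), 1943 (365): 1461
Total = 155 + 1461 + 186 = 1802

1802 days


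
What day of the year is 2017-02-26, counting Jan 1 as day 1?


Date: February 26, 2017
Days in months 1 through 1: 31
Plus 26 days in February

Day of year: 57


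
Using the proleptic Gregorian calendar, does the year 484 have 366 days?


Gregorian leap year rule: divisible by 4, but not by 100, unless also by 400.
484 is divisible by 4 but not 100 -> leap year

Yes


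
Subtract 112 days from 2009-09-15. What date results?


Start: 2009-09-15, subtract 112 days
Back 15 days from September 15 reaches August 31, 2009 -> 97 left
August 2009 has 31 days -> back to July 31, 2009 -> 66 left
July 2009 has 31 days -> back to June 30, 2009 -> 35 left
June 2009 has 30 days -> back to May 31, 2009 -> 5 left
May 2009: 31 - 5 = 26 -> lands on May 26

Result: 2009-05-26


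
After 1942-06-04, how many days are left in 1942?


Day of year: 155 of 365
Remaining = 365 - 155

210 days


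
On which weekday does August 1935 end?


August 1935 has 31 days
Anchor: Jan 1, 1935. With p = 1935 - 1 = 1934: (p + p//4 - p//100 + p//400) mod 7 = (1934 + 483 - 19 + 4) mod 7 = 2402 mod 7 = 1 -> Tuesday (Mon=0 ... Sun=6)
Days before August (Jan-Jul): 212; August 1 index = (1 + 212) mod 7 = 3 -> Thursday
Last day offset: 31 - 1 = 30 days
Weekday index = (3 + 30) mod 7 = 5

Saturday, August 31


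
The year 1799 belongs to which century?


Century = (year - 1) // 100 + 1
= (1799 - 1) // 100 + 1
= 1798 // 100 + 1
= 17 + 1

18th century


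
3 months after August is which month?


August is month 8
8 + 3 = 11

November


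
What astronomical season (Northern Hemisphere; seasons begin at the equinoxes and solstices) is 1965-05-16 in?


Date: May 16
Astronomical Spring (approx.; exact equinox/solstice day varies by year): March 20 to June 20
May 16 falls within the Spring window

Spring


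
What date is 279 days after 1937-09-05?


Start: 1937-09-05, add 279 days
September 1937 has 30 days: 30 - 5 = 25 days to September 30 -> 254 left
October 1937 has 31 days -> 223 left
November 1937 has 30 days -> 193 left
December 1937 has 31 days -> 162 left
January 1938 has 31 days -> 131 left
February 1938 has 28 days -> 103 left
March 1938 has 31 days -> 72 left
April 1938 has 30 days -> 42 left
May 1938 has 31 days -> 11 left
June 1938: 11 <= 30 -> lands on June 11

Result: 1938-06-11


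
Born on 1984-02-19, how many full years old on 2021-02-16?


Birth: 1984-02-19
Reference: 2021-02-16
Year difference: 2021 - 1984 = 37
Birthday not yet reached in 2021, subtract 1

36 years old


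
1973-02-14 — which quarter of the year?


Month: February (month 2)
Q1: Jan-Mar, Q2: Apr-Jun, Q3: Jul-Sep, Q4: Oct-Dec

Q1


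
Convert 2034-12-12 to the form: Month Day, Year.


ISO 2034-12-12 parses as year=2034, month=12, day=12
Month 12 -> December

December 12, 2034


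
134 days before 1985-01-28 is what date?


Start: 1985-01-28, subtract 134 days
Back 28 days from January 28 reaches December 31, 1984 -> 106 left
December 1984 has 31 days -> back to November 30, 1984 -> 75 left
November 1984 has 30 days -> back to October 31, 1984 -> 45 left
October 1984 has 31 days -> back to September 30, 1984 -> 14 left
September 1984: 30 - 14 = 16 -> lands on September 16

Result: 1984-09-16


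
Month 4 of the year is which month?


Month 4 of 12

April


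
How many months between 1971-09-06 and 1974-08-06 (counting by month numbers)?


From September 1971 to August 1974
3 years * 12 = 36 months, minus 1 month = 35

35 months


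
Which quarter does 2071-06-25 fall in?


Month: June (month 6)
Q1: Jan-Mar, Q2: Apr-Jun, Q3: Jul-Sep, Q4: Oct-Dec

Q2


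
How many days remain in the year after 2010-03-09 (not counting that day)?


Day of year: 68 of 365
Remaining = 365 - 68

297 days


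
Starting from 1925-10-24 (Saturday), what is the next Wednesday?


Current: Saturday
Target: Wednesday
Days ahead: 4

Next Wednesday: 1925-10-28


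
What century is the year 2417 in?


Century = (year - 1) // 100 + 1
= (2417 - 1) // 100 + 1
= 2416 // 100 + 1
= 24 + 1

25th century


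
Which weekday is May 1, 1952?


Target: May 1, 1952
Anchor: Jan 1, 1952. With p = 1952 - 1 = 1951: (p + p//4 - p//100 + p//400) mod 7 = (1951 + 487 - 19 + 4) mod 7 = 2423 mod 7 = 1 -> Tuesday (Mon=0 ... Sun=6)
Days before May (Jan-Apr): 121 days
Weekday index = (1 + 121) mod 7 = 3

Thursday


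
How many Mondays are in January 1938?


January 1938 has 31 days
Anchor: Jan 1, 1938. With p = 1938 - 1 = 1937: (p + p//4 - p//100 + p//400) mod 7 = (1937 + 484 - 19 + 4) mod 7 = 2406 mod 7 = 5 -> Saturday (Mon=0 ... Sun=6)
January 1 is the anchor itself -> Saturday
First Monday is January 3
Mondays: 3, 10, 17, 24, 31

5 Mondays


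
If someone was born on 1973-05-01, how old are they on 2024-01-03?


Birth: 1973-05-01
Reference: 2024-01-03
Year difference: 2024 - 1973 = 51
Birthday not yet reached in 2024, subtract 1

50 years old


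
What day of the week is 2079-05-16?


Date: May 16, 2079
Anchor: Jan 1, 2079. With p = 2079 - 1 = 2078: (p + p//4 - p//100 + p//400) mod 7 = (2078 + 519 - 20 + 5) mod 7 = 2582 mod 7 = 6 -> Sunday (Mon=0 ... Sun=6)
Days before May (Jan-Apr): 120; offset = 120 + 16 - 1 = 135
Weekday index = (6 + 135) mod 7 = 1

Day of the week: Tuesday


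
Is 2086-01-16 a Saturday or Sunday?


Anchor: Jan 1, 2086. With p = 2086 - 1 = 2085: (p + p//4 - p//100 + p//400) mod 7 = (2085 + 521 - 20 + 5) mod 7 = 2591 mod 7 = 1 -> Tuesday (Mon=0 ... Sun=6)
Day of year: 16; offset = 15
Weekday index = (1 + 15) mod 7 = 2 -> Wednesday
Weekend days: Saturday, Sunday

No


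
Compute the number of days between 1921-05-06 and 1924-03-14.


From 1921-05-06 to 1924-03-14
1921-05-06: days before May = 31 + 28 + 31 + 30 = 120 (1921 is not a leap year); day of year = 120 + 6 = 126
1924-03-14: days before March = 31 + 29 = 60 (1924 is a leap year); day of year = 60 + 14 = 74
Rest of 1921: 365 - 126 = 239
Full years 1922 (365), 1923 (365): 730
Total = 239 + 730 + 74 = 1043

1043 days


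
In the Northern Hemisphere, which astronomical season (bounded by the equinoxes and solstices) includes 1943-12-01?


Date: December 1
Astronomical Autumn (approx.; exact equinox/solstice day varies by year): September 22 to December 20
December 1 falls within the Autumn window

Autumn


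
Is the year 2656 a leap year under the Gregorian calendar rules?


Gregorian leap year rule: divisible by 4, but not by 100, unless also by 400.
2656 is divisible by 4 but not 100 -> leap year

Yes


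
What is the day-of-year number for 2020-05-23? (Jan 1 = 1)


Date: May 23, 2020
Days in months 1 through 4: 121
Plus 23 days in May

Day of year: 144


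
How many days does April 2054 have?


April 2054

30 days


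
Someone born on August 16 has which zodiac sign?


Date: August 16
Conventional tropical zodiac dates: Leo from July 23 onward; Virgo starts August 23
August 16 falls within the Leo range

Leo


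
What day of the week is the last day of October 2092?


October 2092 has 31 days
Anchor: Jan 1, 2092. With p = 2092 - 1 = 2091: (p + p//4 - p//100 + p//400) mod 7 = (2091 + 522 - 20 + 5) mod 7 = 2598 mod 7 = 1 -> Tuesday (Mon=0 ... Sun=6)
Days before October (Jan-Sep): 274; October 1 index = (1 + 274) mod 7 = 2 -> Wednesday
Last day offset: 31 - 1 = 30 days
Weekday index = (2 + 30) mod 7 = 4

Friday, October 31


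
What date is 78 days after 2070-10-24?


Start: 2070-10-24, add 78 days
October 2070 has 31 days: 31 - 24 = 7 days to October 31 -> 71 left
November 2070 has 30 days -> 41 left
December 2070 has 31 days -> 10 left
January 2071: 10 <= 31 -> lands on January 10

Result: 2071-01-10


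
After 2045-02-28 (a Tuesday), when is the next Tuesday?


Current: Tuesday
Target: Tuesday
Days ahead: 7

Next Tuesday: 2045-03-07


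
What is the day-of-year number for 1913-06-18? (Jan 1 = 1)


Date: June 18, 1913
Days in months 1 through 5: 151
Plus 18 days in June

Day of year: 169


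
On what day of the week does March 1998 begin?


Target: March 1, 1998
Anchor: Jan 1, 1998. With p = 1998 - 1 = 1997: (p + p//4 - p//100 + p//400) mod 7 = (1997 + 499 - 19 + 4) mod 7 = 2481 mod 7 = 3 -> Thursday (Mon=0 ... Sun=6)
Days before March (Jan-Feb): 59 days
Weekday index = (3 + 59) mod 7 = 6

Sunday


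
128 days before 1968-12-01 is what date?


Start: 1968-12-01, subtract 128 days
Back 1 day from December 1 reaches November 30, 1968 -> 127 left
November 1968 has 30 days -> back to October 31, 1968 -> 97 left
October 1968 has 31 days -> back to September 30, 1968 -> 66 left
September 1968 has 30 days -> back to August 31, 1968 -> 36 left
August 1968 has 31 days -> back to July 31, 1968 -> 5 left
July 1968: 31 - 5 = 26 -> lands on July 26

Result: 1968-07-26


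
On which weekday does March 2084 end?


March 2084 has 31 days
Anchor: Jan 1, 2084. With p = 2084 - 1 = 2083: (p + p//4 - p//100 + p//400) mod 7 = (2083 + 520 - 20 + 5) mod 7 = 2588 mod 7 = 5 -> Saturday (Mon=0 ... Sun=6)
Days before March (Jan-Feb): 60; March 1 index = (5 + 60) mod 7 = 2 -> Wednesday
Last day offset: 31 - 1 = 30 days
Weekday index = (2 + 30) mod 7 = 4

Friday, March 31


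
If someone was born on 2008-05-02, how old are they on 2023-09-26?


Birth: 2008-05-02
Reference: 2023-09-26
Year difference: 2023 - 2008 = 15

15 years old


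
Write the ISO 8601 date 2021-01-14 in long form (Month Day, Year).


ISO 2021-01-14 parses as year=2021, month=01, day=14
Month 1 -> January

January 14, 2021


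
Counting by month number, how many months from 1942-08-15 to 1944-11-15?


From August 1942 to November 1944
2 years * 12 = 24 months, plus 3 months = 27

27 months


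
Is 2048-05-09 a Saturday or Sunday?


Anchor: Jan 1, 2048. With p = 2048 - 1 = 2047: (p + p//4 - p//100 + p//400) mod 7 = (2047 + 511 - 20 + 5) mod 7 = 2543 mod 7 = 2 -> Wednesday (Mon=0 ... Sun=6)
Day of year: 130; offset = 129
Weekday index = (2 + 129) mod 7 = 5 -> Saturday
Weekend days: Saturday, Sunday

Yes


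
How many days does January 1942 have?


January 1942

31 days


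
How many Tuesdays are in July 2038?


July 2038 has 31 days
Anchor: Jan 1, 2038. With p = 2038 - 1 = 2037: (p + p//4 - p//100 + p//400) mod 7 = (2037 + 509 - 20 + 5) mod 7 = 2531 mod 7 = 4 -> Friday (Mon=0 ... Sun=6)
Days before July (Jan-Jun): 181; July 1 index = (4 + 181) mod 7 = 3 -> Thursday
First Tuesday is July 6
Tuesdays: 6, 13, 20, 27

4 Tuesdays


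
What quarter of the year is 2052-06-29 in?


Month: June (month 6)
Q1: Jan-Mar, Q2: Apr-Jun, Q3: Jul-Sep, Q4: Oct-Dec

Q2


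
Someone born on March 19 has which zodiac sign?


Date: March 19
Conventional tropical zodiac dates: Pisces from February 19 onward; Aries starts March 21
March 19 falls within the Pisces range

Pisces


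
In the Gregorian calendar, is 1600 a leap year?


Gregorian leap year rule: divisible by 4, but not by 100, unless also by 400.
1600 is divisible by 400 -> leap year

Yes


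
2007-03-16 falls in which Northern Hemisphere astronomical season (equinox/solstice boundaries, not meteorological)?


Date: March 16
Astronomical Winter (approx.; exact equinox/solstice day varies by year): December 21 to March 19
March 16 falls within the Winter window

Winter


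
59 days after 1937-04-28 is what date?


Start: 1937-04-28, add 59 days
April 1937 has 30 days: 30 - 28 = 2 days to April 30 -> 57 left
May 1937 has 31 days -> 26 left
June 1937: 26 <= 30 -> lands on June 26

Result: 1937-06-26


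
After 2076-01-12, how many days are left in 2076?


Day of year: 12 of 366
Remaining = 366 - 12

354 days


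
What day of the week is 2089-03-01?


Date: March 1, 2089
Anchor: Jan 1, 2089. With p = 2089 - 1 = 2088: (p + p//4 - p//100 + p//400) mod 7 = (2088 + 522 - 20 + 5) mod 7 = 2595 mod 7 = 5 -> Saturday (Mon=0 ... Sun=6)
Days before March (Jan-Feb): 59; offset = 59 + 1 - 1 = 59
Weekday index = (5 + 59) mod 7 = 1

Day of the week: Tuesday


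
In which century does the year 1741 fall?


Century = (year - 1) // 100 + 1
= (1741 - 1) // 100 + 1
= 1740 // 100 + 1
= 17 + 1

18th century


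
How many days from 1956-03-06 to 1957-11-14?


From 1956-03-06 to 1957-11-14
1956-03-06: days before March = 31 + 29 = 60 (1956 is a leap year); day of year = 60 + 6 = 66
1957-11-14: days before November = 31 + 28 + 31 + 30 + 31 + 30 + 31 + 31 + 30 + 31 = 304 (1957 is not a leap year); day of year = 304 + 14 = 318
Rest of 1956: 366 - 66 = 300
Total = 300 + 318 = 618

618 days


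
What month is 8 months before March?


March is month 3
3 - 8 = -5; wrap: -5 + 12 = 7

July


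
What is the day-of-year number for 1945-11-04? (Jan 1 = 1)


Date: November 4, 1945
Days in months 1 through 10: 304
Plus 4 days in November

Day of year: 308


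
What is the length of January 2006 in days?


January 2006

31 days


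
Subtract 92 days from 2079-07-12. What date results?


Start: 2079-07-12, subtract 92 days
Back 12 days from July 12 reaches June 30, 2079 -> 80 left
June 2079 has 30 days -> back to May 31, 2079 -> 50 left
May 2079 has 31 days -> back to April 30, 2079 -> 19 left
April 2079: 30 - 19 = 11 -> lands on April 11

Result: 2079-04-11


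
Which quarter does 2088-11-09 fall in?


Month: November (month 11)
Q1: Jan-Mar, Q2: Apr-Jun, Q3: Jul-Sep, Q4: Oct-Dec

Q4


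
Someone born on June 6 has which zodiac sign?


Date: June 6
Conventional tropical zodiac dates: Gemini from May 21 onward; Cancer starts June 21
June 6 falls within the Gemini range

Gemini


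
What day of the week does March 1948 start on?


Target: March 1, 1948
Anchor: Jan 1, 1948. With p = 1948 - 1 = 1947: (p + p//4 - p//100 + p//400) mod 7 = (1947 + 486 - 19 + 4) mod 7 = 2418 mod 7 = 3 -> Thursday (Mon=0 ... Sun=6)
Days before March (Jan-Feb): 60 days
Weekday index = (3 + 60) mod 7 = 0

Monday


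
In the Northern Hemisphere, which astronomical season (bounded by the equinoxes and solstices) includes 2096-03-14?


Date: March 14
Astronomical Winter (approx.; exact equinox/solstice day varies by year): December 21 to March 19
March 14 falls within the Winter window

Winter


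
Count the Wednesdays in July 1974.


July 1974 has 31 days
Anchor: Jan 1, 1974. With p = 1974 - 1 = 1973: (p + p//4 - p//100 + p//400) mod 7 = (1973 + 493 - 19 + 4) mod 7 = 2451 mod 7 = 1 -> Tuesday (Mon=0 ... Sun=6)
Days before July (Jan-Jun): 181; July 1 index = (1 + 181) mod 7 = 0 -> Monday
First Wednesday is July 3
Wednesdays: 3, 10, 17, 24, 31

5 Wednesdays


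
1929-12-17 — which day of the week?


Date: December 17, 1929
Anchor: Jan 1, 1929. With p = 1929 - 1 = 1928: (p + p//4 - p//100 + p//400) mod 7 = (1928 + 482 - 19 + 4) mod 7 = 2395 mod 7 = 1 -> Tuesday (Mon=0 ... Sun=6)
Days before December (Jan-Nov): 334; offset = 334 + 17 - 1 = 350
Weekday index = (1 + 350) mod 7 = 1

Day of the week: Tuesday


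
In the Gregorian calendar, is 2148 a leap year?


Gregorian leap year rule: divisible by 4, but not by 100, unless also by 400.
2148 is divisible by 4 but not 100 -> leap year

Yes


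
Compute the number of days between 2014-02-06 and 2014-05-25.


From 2014-02-06 to 2014-05-25
2014-02-06: days before February = 31; day of year = 31 + 6 = 37
2014-05-25: days before May = 31 + 28 + 31 + 30 = 120 (2014 is not a leap year); day of year = 120 + 25 = 145
Same year: 145 - 37 = 108

108 days


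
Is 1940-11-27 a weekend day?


Anchor: Jan 1, 1940. With p = 1940 - 1 = 1939: (p + p//4 - p//100 + p//400) mod 7 = (1939 + 484 - 19 + 4) mod 7 = 2408 mod 7 = 0 -> Monday (Mon=0 ... Sun=6)
Day of year: 332; offset = 331
Weekday index = (0 + 331) mod 7 = 2 -> Wednesday
Weekend days: Saturday, Sunday

No


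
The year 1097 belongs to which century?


Century = (year - 1) // 100 + 1
= (1097 - 1) // 100 + 1
= 1096 // 100 + 1
= 10 + 1

11th century


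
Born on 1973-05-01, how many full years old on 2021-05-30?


Birth: 1973-05-01
Reference: 2021-05-30
Year difference: 2021 - 1973 = 48

48 years old


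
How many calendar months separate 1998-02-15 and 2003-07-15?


From February 1998 to July 2003
5 years * 12 = 60 months, plus 5 months = 65

65 months


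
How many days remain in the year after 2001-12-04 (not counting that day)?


Day of year: 338 of 365
Remaining = 365 - 338

27 days


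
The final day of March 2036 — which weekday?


March 2036 has 31 days
Anchor: Jan 1, 2036. With p = 2036 - 1 = 2035: (p + p//4 - p//100 + p//400) mod 7 = (2035 + 508 - 20 + 5) mod 7 = 2528 mod 7 = 1 -> Tuesday (Mon=0 ... Sun=6)
Days before March (Jan-Feb): 60; March 1 index = (1 + 60) mod 7 = 5 -> Saturday
Last day offset: 31 - 1 = 30 days
Weekday index = (5 + 30) mod 7 = 0

Monday, March 31


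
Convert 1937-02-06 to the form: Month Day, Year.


ISO 1937-02-06 parses as year=1937, month=02, day=06
Month 2 -> February

February 6, 1937


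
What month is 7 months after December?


December is month 12
12 + 7 = 19; wrap: 19 - 12 = 7

July


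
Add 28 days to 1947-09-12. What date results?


Start: 1947-09-12, add 28 days
September 1947 has 30 days: 30 - 12 = 18 days to September 30 -> 10 left
October 1947: 10 <= 31 -> lands on October 10

Result: 1947-10-10


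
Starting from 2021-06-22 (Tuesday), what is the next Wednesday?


Current: Tuesday
Target: Wednesday
Days ahead: 1

Next Wednesday: 2021-06-23


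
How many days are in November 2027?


November 2027

30 days


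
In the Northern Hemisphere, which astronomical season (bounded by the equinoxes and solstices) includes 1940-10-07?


Date: October 7
Astronomical Autumn (approx.; exact equinox/solstice day varies by year): September 22 to December 20
October 7 falls within the Autumn window

Autumn


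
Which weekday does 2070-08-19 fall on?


Date: August 19, 2070
Anchor: Jan 1, 2070. With p = 2070 - 1 = 2069: (p + p//4 - p//100 + p//400) mod 7 = (2069 + 517 - 20 + 5) mod 7 = 2571 mod 7 = 2 -> Wednesday (Mon=0 ... Sun=6)
Days before August (Jan-Jul): 212; offset = 212 + 19 - 1 = 230
Weekday index = (2 + 230) mod 7 = 1

Day of the week: Tuesday


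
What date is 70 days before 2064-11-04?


Start: 2064-11-04, subtract 70 days
Back 4 days from November 4 reaches October 31, 2064 -> 66 left
October 2064 has 31 days -> back to September 30, 2064 -> 35 left
September 2064 has 30 days -> back to August 31, 2064 -> 5 left
August 2064: 31 - 5 = 26 -> lands on August 26

Result: 2064-08-26


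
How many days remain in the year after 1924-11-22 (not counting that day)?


Day of year: 327 of 366
Remaining = 366 - 327

39 days


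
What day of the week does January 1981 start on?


Target: January 1, 1981
Anchor: Jan 1, 1981. With p = 1981 - 1 = 1980: (p + p//4 - p//100 + p//400) mod 7 = (1980 + 495 - 19 + 4) mod 7 = 2460 mod 7 = 3 -> Thursday (Mon=0 ... Sun=6)
Offset from anchor: 0 days
Weekday index = (3 + 0) mod 7 = 3

Thursday


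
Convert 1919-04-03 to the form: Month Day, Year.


ISO 1919-04-03 parses as year=1919, month=04, day=03
Month 4 -> April

April 3, 1919


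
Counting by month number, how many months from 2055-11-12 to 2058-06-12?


From November 2055 to June 2058
3 years * 12 = 36 months, minus 5 months = 31

31 months


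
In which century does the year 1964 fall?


Century = (year - 1) // 100 + 1
= (1964 - 1) // 100 + 1
= 1963 // 100 + 1
= 19 + 1

20th century


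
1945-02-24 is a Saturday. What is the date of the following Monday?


Current: Saturday
Target: Monday
Days ahead: 2

Next Monday: 1945-02-26


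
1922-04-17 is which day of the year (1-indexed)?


Date: April 17, 1922
Days in months 1 through 3: 90
Plus 17 days in April

Day of year: 107


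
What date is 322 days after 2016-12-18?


Start: 2016-12-18, add 322 days
December 2016 has 31 days: 31 - 18 = 13 days to December 31 -> 309 left
January 2017 has 31 days -> 278 left
February 2017 has 28 days -> 250 left
March 2017 has 31 days -> 219 left
April 2017 has 30 days -> 189 left
May 2017 has 31 days -> 158 left
June 2017 has 30 days -> 128 left
July 2017 has 31 days -> 97 left
August 2017 has 31 days -> 66 left
September 2017 has 30 days -> 36 left
October 2017 has 31 days -> 5 left
November 2017: 5 <= 30 -> lands on November 5

Result: 2017-11-05


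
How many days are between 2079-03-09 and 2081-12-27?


From 2079-03-09 to 2081-12-27
2079-03-09: days before March = 31 + 28 = 59 (2079 is not a leap year); day of year = 59 + 9 = 68
2081-12-27: days before December = 31 + 28 + 31 + 30 + 31 + 30 + 31 + 31 + 30 + 31 + 30 = 334 (2081 is not a leap year); day of year = 334 + 27 = 361
Rest of 2079: 365 - 68 = 297
Full years 2080 (366): 366
Total = 297 + 366 + 361 = 1024

1024 days


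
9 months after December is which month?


December is month 12
12 + 9 = 21; wrap: 21 - 12 = 9

September


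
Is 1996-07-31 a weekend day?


Anchor: Jan 1, 1996. With p = 1996 - 1 = 1995: (p + p//4 - p//100 + p//400) mod 7 = (1995 + 498 - 19 + 4) mod 7 = 2478 mod 7 = 0 -> Monday (Mon=0 ... Sun=6)
Day of year: 213; offset = 212
Weekday index = (0 + 212) mod 7 = 2 -> Wednesday
Weekend days: Saturday, Sunday

No


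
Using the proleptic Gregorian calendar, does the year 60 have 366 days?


Gregorian leap year rule: divisible by 4, but not by 100, unless also by 400.
60 is divisible by 4 but not 100 -> leap year

Yes


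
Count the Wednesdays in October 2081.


October 2081 has 31 days
Anchor: Jan 1, 2081. With p = 2081 - 1 = 2080: (p + p//4 - p//100 + p//400) mod 7 = (2080 + 520 - 20 + 5) mod 7 = 2585 mod 7 = 2 -> Wednesday (Mon=0 ... Sun=6)
Days before October (Jan-Sep): 273; October 1 index = (2 + 273) mod 7 = 2 -> Wednesday
First Wednesday is October 1
Wednesdays: 1, 8, 15, 22, 29

5 Wednesdays


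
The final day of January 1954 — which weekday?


January 1954 has 31 days
Anchor: Jan 1, 1954. With p = 1954 - 1 = 1953: (p + p//4 - p//100 + p//400) mod 7 = (1953 + 488 - 19 + 4) mod 7 = 2426 mod 7 = 4 -> Friday (Mon=0 ... Sun=6)
January 1 is the anchor itself -> Friday
Last day offset: 31 - 1 = 30 days
Weekday index = (4 + 30) mod 7 = 6

Sunday, January 31


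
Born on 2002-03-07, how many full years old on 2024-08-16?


Birth: 2002-03-07
Reference: 2024-08-16
Year difference: 2024 - 2002 = 22

22 years old


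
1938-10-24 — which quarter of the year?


Month: October (month 10)
Q1: Jan-Mar, Q2: Apr-Jun, Q3: Jul-Sep, Q4: Oct-Dec

Q4


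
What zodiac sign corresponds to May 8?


Date: May 8
Conventional tropical zodiac dates: Taurus from April 20 onward; Gemini starts May 21
May 8 falls within the Taurus range

Taurus


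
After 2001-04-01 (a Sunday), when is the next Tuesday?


Current: Sunday
Target: Tuesday
Days ahead: 2

Next Tuesday: 2001-04-03


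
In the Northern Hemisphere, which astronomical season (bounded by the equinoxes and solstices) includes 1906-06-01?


Date: June 1
Astronomical Spring (approx.; exact equinox/solstice day varies by year): March 20 to June 20
June 1 falls within the Spring window

Spring


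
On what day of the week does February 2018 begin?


Target: February 1, 2018
Anchor: Jan 1, 2018. With p = 2018 - 1 = 2017: (p + p//4 - p//100 + p//400) mod 7 = (2017 + 504 - 20 + 5) mod 7 = 2506 mod 7 = 0 -> Monday (Mon=0 ... Sun=6)
Days before February (Jan): 31 days
Weekday index = (0 + 31) mod 7 = 3

Thursday


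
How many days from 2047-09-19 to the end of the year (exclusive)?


Day of year: 262 of 365
Remaining = 365 - 262

103 days


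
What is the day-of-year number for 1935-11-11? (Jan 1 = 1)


Date: November 11, 1935
Days in months 1 through 10: 304
Plus 11 days in November

Day of year: 315


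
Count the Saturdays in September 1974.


September 1974 has 30 days
Anchor: Jan 1, 1974. With p = 1974 - 1 = 1973: (p + p//4 - p//100 + p//400) mod 7 = (1973 + 493 - 19 + 4) mod 7 = 2451 mod 7 = 1 -> Tuesday (Mon=0 ... Sun=6)
Days before September (Jan-Aug): 243; September 1 index = (1 + 243) mod 7 = 6 -> Sunday
First Saturday is September 7
Saturdays: 7, 14, 21, 28

4 Saturdays


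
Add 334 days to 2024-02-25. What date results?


Start: 2024-02-25, add 334 days
February 2024 has 29 days: 29 - 25 = 4 days to February 29 -> 330 left
March 2024 has 31 days -> 299 left
April 2024 has 30 days -> 269 left
May 2024 has 31 days -> 238 left
June 2024 has 30 days -> 208 left
July 2024 has 31 days -> 177 left
August 2024 has 31 days -> 146 left
September 2024 has 30 days -> 116 left
October 2024 has 31 days -> 85 left
November 2024 has 30 days -> 55 left
December 2024 has 31 days -> 24 left
January 2025: 24 <= 31 -> lands on January 24

Result: 2025-01-24


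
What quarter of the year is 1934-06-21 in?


Month: June (month 6)
Q1: Jan-Mar, Q2: Apr-Jun, Q3: Jul-Sep, Q4: Oct-Dec

Q2


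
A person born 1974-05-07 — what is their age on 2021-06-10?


Birth: 1974-05-07
Reference: 2021-06-10
Year difference: 2021 - 1974 = 47

47 years old


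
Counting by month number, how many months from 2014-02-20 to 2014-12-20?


From February 2014 to December 2014
0 years * 12 = 0 months, plus 10 months = 10

10 months


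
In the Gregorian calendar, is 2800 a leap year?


Gregorian leap year rule: divisible by 4, but not by 100, unless also by 400.
2800 is divisible by 400 -> leap year

Yes


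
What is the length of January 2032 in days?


January 2032

31 days


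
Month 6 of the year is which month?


Month 6 of 12

June


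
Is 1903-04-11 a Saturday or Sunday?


Anchor: Jan 1, 1903. With p = 1903 - 1 = 1902: (p + p//4 - p//100 + p//400) mod 7 = (1902 + 475 - 19 + 4) mod 7 = 2362 mod 7 = 3 -> Thursday (Mon=0 ... Sun=6)
Day of year: 101; offset = 100
Weekday index = (3 + 100) mod 7 = 5 -> Saturday
Weekend days: Saturday, Sunday

Yes


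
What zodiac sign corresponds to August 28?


Date: August 28
Conventional tropical zodiac dates: Virgo from August 23 onward; Libra starts September 23
August 28 falls within the Virgo range

Virgo


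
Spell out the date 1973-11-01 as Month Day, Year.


ISO 1973-11-01 parses as year=1973, month=11, day=01
Month 11 -> November

November 1, 1973


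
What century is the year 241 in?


Century = (year - 1) // 100 + 1
= (241 - 1) // 100 + 1
= 240 // 100 + 1
= 2 + 1

3rd century


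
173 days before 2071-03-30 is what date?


Start: 2071-03-30, subtract 173 days
Back 30 days from March 30 reaches February 28, 2071 -> 143 left
February 2071 has 28 days -> back to January 31, 2071 -> 115 left
January 2071 has 31 days -> back to December 31, 2070 -> 84 left
December 2070 has 31 days -> back to November 30, 2070 -> 53 left
November 2070 has 30 days -> back to October 31, 2070 -> 23 left
October 2070: 31 - 23 = 8 -> lands on October 8

Result: 2070-10-08


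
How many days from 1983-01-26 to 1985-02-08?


From 1983-01-26 to 1985-02-08
1983-01-26: day of year = 26
1985-02-08: days before February = 31; day of year = 31 + 8 = 39
Rest of 1983: 365 - 26 = 339
Full years 1984 (366): 366
Total = 339 + 366 + 39 = 744

744 days


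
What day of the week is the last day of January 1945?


January 1945 has 31 days
Anchor: Jan 1, 1945. With p = 1945 - 1 = 1944: (p + p//4 - p//100 + p//400) mod 7 = (1944 + 486 - 19 + 4) mod 7 = 2415 mod 7 = 0 -> Monday (Mon=0 ... Sun=6)
January 1 is the anchor itself -> Monday
Last day offset: 31 - 1 = 30 days
Weekday index = (0 + 30) mod 7 = 2

Wednesday, January 31


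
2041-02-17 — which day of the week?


Date: February 17, 2041
Anchor: Jan 1, 2041. With p = 2041 - 1 = 2040: (p + p//4 - p//100 + p//400) mod 7 = (2040 + 510 - 20 + 5) mod 7 = 2535 mod 7 = 1 -> Tuesday (Mon=0 ... Sun=6)
Days before February (Jan): 31; offset = 31 + 17 - 1 = 47
Weekday index = (1 + 47) mod 7 = 6

Day of the week: Sunday


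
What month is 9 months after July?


July is month 7
7 + 9 = 16; wrap: 16 - 12 = 4

April


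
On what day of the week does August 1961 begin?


Target: August 1, 1961
Anchor: Jan 1, 1961. With p = 1961 - 1 = 1960: (p + p//4 - p//100 + p//400) mod 7 = (1960 + 490 - 19 + 4) mod 7 = 2435 mod 7 = 6 -> Sunday (Mon=0 ... Sun=6)
Days before August (Jan-Jul): 212 days
Weekday index = (6 + 212) mod 7 = 1

Tuesday
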